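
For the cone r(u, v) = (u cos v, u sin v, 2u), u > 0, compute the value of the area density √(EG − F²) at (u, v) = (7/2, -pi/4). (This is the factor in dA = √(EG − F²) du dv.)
√(EG − F²)|_{(7/2, -pi/4)} = 7*sqrt(5)/2

E = 5, F = 0, G = u^2, so EG − F² = 5*u^2. Taking the positive square root: √(EG − F²) = sqrt(5)*Abs(u). At (u, v) = (7/2, -pi/4): 7*sqrt(5)/2.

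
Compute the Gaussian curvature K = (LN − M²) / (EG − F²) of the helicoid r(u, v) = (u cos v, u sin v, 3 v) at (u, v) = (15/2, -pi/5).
K = -16/7569

Coefficients of the first fundamental form: E = 1, F = 0, G = u^2 + 9.
Coefficients of the second fundamental form: L = 0, M = -3/sqrt(u^2 + 9), N = 0.
Assemble K = (LN − M²)/(EG − F²) = -9/(u^2 + 9)^2. At (u, v) = (15/2, -pi/5): K = -16/7569.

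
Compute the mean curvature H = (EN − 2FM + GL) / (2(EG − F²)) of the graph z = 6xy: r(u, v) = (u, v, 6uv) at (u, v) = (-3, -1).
H = -648/6859

With E = 36*v^2 + 1, F = 36*u*v, G = 36*u^2 + 1, L = 0, M = 6/sqrt(36*u^2 + 36*v^2 + 1), N = 0, assemble
  H = (EN − 2FM + GL) / (2(EG − F²)) = -216*u*v/(36*u^2 + 36*v^2 + 1)^(3/2).
At (u, v) = (-3, -1): H = -648/6859.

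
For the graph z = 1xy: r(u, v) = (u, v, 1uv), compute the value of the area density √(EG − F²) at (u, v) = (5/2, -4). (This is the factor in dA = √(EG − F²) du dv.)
√(EG − F²)|_{(5/2, -4)} = sqrt(93)/2

E = v^2 + 1, F = u*v, G = u^2 + 1, so EG − F² = u^2 + v^2 + 1. Taking the positive square root: √(EG − F²) = sqrt(u^2 + v^2 + 1). At (u, v) = (5/2, -4): sqrt(93)/2.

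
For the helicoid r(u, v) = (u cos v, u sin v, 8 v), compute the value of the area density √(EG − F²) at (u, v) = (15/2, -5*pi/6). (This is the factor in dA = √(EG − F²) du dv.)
√(EG − F²)|_{(15/2, -5*pi/6)} = sqrt(481)/2

E = 1, F = 0, G = u^2 + 64, so EG − F² = u^2 + 64. Taking the positive square root: √(EG − F²) = sqrt(u^2 + 64). At (u, v) = (15/2, -5*pi/6): sqrt(481)/2.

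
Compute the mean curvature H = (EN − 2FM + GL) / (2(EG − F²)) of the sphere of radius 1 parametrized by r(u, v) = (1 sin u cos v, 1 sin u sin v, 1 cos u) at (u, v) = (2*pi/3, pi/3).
H = -1

With E = 1, F = 0, G = sin(u)^2, L = -sin(u)/Abs(sin(u)), M = 0, N = -sin(u)^3/Abs(sin(u)), assemble
  H = (EN − 2FM + GL) / (2(EG − F²)) = -sin(u)/Abs(sin(u)).
At (u, v) = (2*pi/3, pi/3): H = -1.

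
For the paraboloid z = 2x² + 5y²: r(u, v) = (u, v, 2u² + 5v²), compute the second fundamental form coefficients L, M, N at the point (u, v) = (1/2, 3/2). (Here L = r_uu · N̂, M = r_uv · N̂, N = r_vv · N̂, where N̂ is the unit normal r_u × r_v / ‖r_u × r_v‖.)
L = 2*sqrt(230)/115;  M = 0;  N = sqrt(230)/23

Compute the unit normal N̂(u, v) = (-4*u/sqrt(16*u^2 + 100*v^2 + 1), -10*v/sqrt(16*u^2 + 100*v^2 + 1), 1/sqrt(16*u^2 + 100*v^2 + 1)), and the second partials r_uu, r_uv, r_vv. Take dot products:
  L(u, v) = r_uu · N̂ = 4/sqrt(16*u^2 + 100*v^2 + 1),
  M(u, v) = r_uv · N̂ = 0,
  N(u, v) = r_vv · N̂ = 10/sqrt(16*u^2 + 100*v^2 + 1).
Evaluating at (u, v) = (1/2, 3/2):
  L = 2*sqrt(230)/115, M = 0, N = sqrt(230)/23.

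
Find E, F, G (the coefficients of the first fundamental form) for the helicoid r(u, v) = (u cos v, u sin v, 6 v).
E = 1;  F = 0;  G = u^2 + 36

Compute partials: r_u = (cos(v), sin(v), 0), r_v = (-u*sin(v), u*cos(v), 6). Then
  E = r_u · r_u = 1,
  F = r_u · r_v = 0,
  G = r_v · r_v = u^2 + 36.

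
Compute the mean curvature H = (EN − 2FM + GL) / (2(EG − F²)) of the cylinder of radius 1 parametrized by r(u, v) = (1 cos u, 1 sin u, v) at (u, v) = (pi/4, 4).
H = -1/2

With E = 1, F = 0, G = 1, L = -1, M = 0, N = 0, assemble
  H = (EN − 2FM + GL) / (2(EG − F²)) = -1/2.
At (u, v) = (pi/4, 4): H = -1/2.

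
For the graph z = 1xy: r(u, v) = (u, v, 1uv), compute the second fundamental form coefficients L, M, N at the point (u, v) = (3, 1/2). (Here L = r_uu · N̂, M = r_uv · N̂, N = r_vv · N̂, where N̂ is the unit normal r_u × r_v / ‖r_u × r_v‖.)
L = 0;  M = 2*sqrt(41)/41;  N = 0

Compute the unit normal N̂(u, v) = (-v/sqrt(u^2 + v^2 + 1), -u/sqrt(u^2 + v^2 + 1), 1/sqrt(u^2 + v^2 + 1)), and the second partials r_uu, r_uv, r_vv. Take dot products:
  L(u, v) = r_uu · N̂ = 0,
  M(u, v) = r_uv · N̂ = 1/sqrt(u^2 + v^2 + 1),
  N(u, v) = r_vv · N̂ = 0.
Evaluating at (u, v) = (3, 1/2):
  L = 0, M = 2*sqrt(41)/41, N = 0.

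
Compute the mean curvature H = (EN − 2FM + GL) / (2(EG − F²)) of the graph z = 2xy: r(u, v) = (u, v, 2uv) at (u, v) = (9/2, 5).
H = -45*sqrt(182)/8281

With E = 4*v^2 + 1, F = 4*u*v, G = 4*u^2 + 1, L = 0, M = 2/sqrt(4*u^2 + 4*v^2 + 1), N = 0, assemble
  H = (EN − 2FM + GL) / (2(EG − F²)) = -8*u*v/(4*u^2 + 4*v^2 + 1)^(3/2).
At (u, v) = (9/2, 5): H = -45*sqrt(182)/8281.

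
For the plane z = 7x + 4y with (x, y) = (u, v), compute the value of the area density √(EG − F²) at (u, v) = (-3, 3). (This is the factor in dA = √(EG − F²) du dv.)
√(EG − F²)|_{(-3, 3)} = sqrt(66)

E = 50, F = 28, G = 17, so EG − F² = 66. Taking the positive square root: √(EG − F²) = sqrt(66). At (u, v) = (-3, 3): sqrt(66).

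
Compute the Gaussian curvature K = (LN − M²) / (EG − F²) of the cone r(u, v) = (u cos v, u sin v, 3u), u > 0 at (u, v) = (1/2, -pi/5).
K = 0

Coefficients of the first fundamental form: E = 10, F = 0, G = u^2.
Coefficients of the second fundamental form: L = 0, M = 0, N = 3*sqrt(10)*u^2/(10*Abs(u)).
Assemble K = (LN − M²)/(EG − F²) = 0. At (u, v) = (1/2, -pi/5): K = 0.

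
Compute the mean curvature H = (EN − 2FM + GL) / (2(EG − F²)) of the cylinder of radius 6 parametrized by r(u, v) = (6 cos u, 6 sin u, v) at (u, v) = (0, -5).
H = -1/12

With E = 36, F = 0, G = 1, L = -6, M = 0, N = 0, assemble
  H = (EN − 2FM + GL) / (2(EG − F²)) = -1/12.
At (u, v) = (0, -5): H = -1/12.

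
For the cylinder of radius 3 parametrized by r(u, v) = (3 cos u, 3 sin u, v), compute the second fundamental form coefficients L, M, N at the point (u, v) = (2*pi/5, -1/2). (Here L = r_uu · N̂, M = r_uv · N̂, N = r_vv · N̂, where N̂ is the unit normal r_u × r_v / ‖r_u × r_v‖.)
L = -3;  M = 0;  N = 0

Compute the unit normal N̂(u, v) = (cos(u), sin(u), 0), and the second partials r_uu, r_uv, r_vv. Take dot products:
  L(u, v) = r_uu · N̂ = -3,
  M(u, v) = r_uv · N̂ = 0,
  N(u, v) = r_vv · N̂ = 0.
Evaluating at (u, v) = (2*pi/5, -1/2):
  L = -3, M = 0, N = 0.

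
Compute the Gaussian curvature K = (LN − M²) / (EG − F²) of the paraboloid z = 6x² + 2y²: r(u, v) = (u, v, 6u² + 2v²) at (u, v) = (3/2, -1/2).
K = 48/108241

Coefficients of the first fundamental form: E = 144*u^2 + 1, F = 48*u*v, G = 16*v^2 + 1.
Coefficients of the second fundamental form: L = 12/sqrt(144*u^2 + 16*v^2 + 1), M = 0, N = 4/sqrt(144*u^2 + 16*v^2 + 1).
Assemble K = (LN − M²)/(EG − F²) = 48/(20736*u^4 + 4608*u^2*v^2 + 288*u^2 + 256*v^4 + 32*v^2 + 1). At (u, v) = (3/2, -1/2): K = 48/108241.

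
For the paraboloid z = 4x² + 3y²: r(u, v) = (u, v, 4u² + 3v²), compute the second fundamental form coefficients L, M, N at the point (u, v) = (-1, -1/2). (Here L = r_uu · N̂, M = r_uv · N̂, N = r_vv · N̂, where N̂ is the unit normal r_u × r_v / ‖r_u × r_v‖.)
L = 4*sqrt(74)/37;  M = 0;  N = 3*sqrt(74)/37

Compute the unit normal N̂(u, v) = (-8*u/sqrt(64*u^2 + 36*v^2 + 1), -6*v/sqrt(64*u^2 + 36*v^2 + 1), 1/sqrt(64*u^2 + 36*v^2 + 1)), and the second partials r_uu, r_uv, r_vv. Take dot products:
  L(u, v) = r_uu · N̂ = 8/sqrt(64*u^2 + 36*v^2 + 1),
  M(u, v) = r_uv · N̂ = 0,
  N(u, v) = r_vv · N̂ = 6/sqrt(64*u^2 + 36*v^2 + 1).
Evaluating at (u, v) = (-1, -1/2):
  L = 4*sqrt(74)/37, M = 0, N = 3*sqrt(74)/37.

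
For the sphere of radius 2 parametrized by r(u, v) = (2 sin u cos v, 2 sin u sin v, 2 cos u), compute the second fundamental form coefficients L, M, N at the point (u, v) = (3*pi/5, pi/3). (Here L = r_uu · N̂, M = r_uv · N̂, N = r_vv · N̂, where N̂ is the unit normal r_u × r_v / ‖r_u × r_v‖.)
L = -2;  M = 0;  N = -5/4 - sqrt(5)/4

Compute the unit normal N̂(u, v) = (sin(u)^2*cos(v)/Abs(sin(u)), sin(u)^2*sin(v)/Abs(sin(u)), sin(2*u)/(2*Abs(sin(u)))), and the second partials r_uu, r_uv, r_vv. Take dot products:
  L(u, v) = r_uu · N̂ = -2*sin(u)/Abs(sin(u)),
  M(u, v) = r_uv · N̂ = 0,
  N(u, v) = r_vv · N̂ = -2*sin(u)^3/Abs(sin(u)).
Evaluating at (u, v) = (3*pi/5, pi/3):
  L = -2, M = 0, N = -5/4 - sqrt(5)/4.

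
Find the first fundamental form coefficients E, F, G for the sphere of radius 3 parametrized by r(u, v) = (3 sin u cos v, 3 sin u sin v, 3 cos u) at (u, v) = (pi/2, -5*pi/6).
E = 9;  F = 0;  G = 9

Partials: r_u = (3*cos(u)*cos(v), 3*sin(v)*cos(u), -3*sin(u)), r_v = (-3*sin(u)*sin(v), 3*sin(u)*cos(v), 0). As functions of (u, v):
  E = r_u · r_u = 9,
  F = r_u · r_v = 0,
  G = r_v · r_v = 9*sin(u)^2.
Evaluating at (u, v) = (pi/2, -5*pi/6): E = 9, F = 0, G = 9.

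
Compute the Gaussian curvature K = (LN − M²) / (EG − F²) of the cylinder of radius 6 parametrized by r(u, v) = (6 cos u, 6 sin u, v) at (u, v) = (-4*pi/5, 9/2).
K = 0

Coefficients of the first fundamental form: E = 36, F = 0, G = 1.
Coefficients of the second fundamental form: L = -6, M = 0, N = 0.
Assemble K = (LN − M²)/(EG − F²) = 0. At (u, v) = (-4*pi/5, 9/2): K = 0.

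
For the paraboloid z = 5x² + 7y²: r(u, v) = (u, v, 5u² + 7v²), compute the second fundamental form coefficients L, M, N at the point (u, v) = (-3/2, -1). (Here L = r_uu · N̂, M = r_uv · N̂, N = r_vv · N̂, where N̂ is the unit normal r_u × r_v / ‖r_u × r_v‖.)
L = 5*sqrt(422)/211;  M = 0;  N = 7*sqrt(422)/211

Compute the unit normal N̂(u, v) = (-10*u/sqrt(100*u^2 + 196*v^2 + 1), -14*v/sqrt(100*u^2 + 196*v^2 + 1), 1/sqrt(100*u^2 + 196*v^2 + 1)), and the second partials r_uu, r_uv, r_vv. Take dot products:
  L(u, v) = r_uu · N̂ = 10/sqrt(100*u^2 + 196*v^2 + 1),
  M(u, v) = r_uv · N̂ = 0,
  N(u, v) = r_vv · N̂ = 14/sqrt(100*u^2 + 196*v^2 + 1).
Evaluating at (u, v) = (-3/2, -1):
  L = 5*sqrt(422)/211, M = 0, N = 7*sqrt(422)/211.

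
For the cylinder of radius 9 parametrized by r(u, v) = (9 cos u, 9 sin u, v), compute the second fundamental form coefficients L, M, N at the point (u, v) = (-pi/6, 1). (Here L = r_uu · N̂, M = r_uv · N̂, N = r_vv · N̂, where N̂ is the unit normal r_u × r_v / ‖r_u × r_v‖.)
L = -9;  M = 0;  N = 0

Compute the unit normal N̂(u, v) = (cos(u), sin(u), 0), and the second partials r_uu, r_uv, r_vv. Take dot products:
  L(u, v) = r_uu · N̂ = -9,
  M(u, v) = r_uv · N̂ = 0,
  N(u, v) = r_vv · N̂ = 0.
Evaluating at (u, v) = (-pi/6, 1):
  L = -9, M = 0, N = 0.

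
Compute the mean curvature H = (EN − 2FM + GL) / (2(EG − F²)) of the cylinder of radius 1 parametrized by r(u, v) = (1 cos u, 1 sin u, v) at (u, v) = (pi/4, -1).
H = -1/2

With E = 1, F = 0, G = 1, L = -1, M = 0, N = 0, assemble
  H = (EN − 2FM + GL) / (2(EG − F²)) = -1/2.
At (u, v) = (pi/4, -1): H = -1/2.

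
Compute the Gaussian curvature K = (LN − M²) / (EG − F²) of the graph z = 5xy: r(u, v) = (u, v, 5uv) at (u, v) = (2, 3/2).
K = -400/395641

Coefficients of the first fundamental form: E = 25*v^2 + 1, F = 25*u*v, G = 25*u^2 + 1.
Coefficients of the second fundamental form: L = 0, M = 5/sqrt(25*u^2 + 25*v^2 + 1), N = 0.
Assemble K = (LN − M²)/(EG − F²) = -25/(625*u^4 + 1250*u^2*v^2 + 50*u^2 + 625*v^4 + 50*v^2 + 1). At (u, v) = (2, 3/2): K = -400/395641.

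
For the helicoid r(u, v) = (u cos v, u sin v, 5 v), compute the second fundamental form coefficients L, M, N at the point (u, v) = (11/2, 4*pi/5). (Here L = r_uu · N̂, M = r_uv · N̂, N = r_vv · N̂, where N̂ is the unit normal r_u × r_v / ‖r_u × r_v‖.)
L = 0;  M = -10*sqrt(221)/221;  N = 0

Compute the unit normal N̂(u, v) = (5*sin(v)/sqrt(u^2 + 25), -5*cos(v)/sqrt(u^2 + 25), u/sqrt(u^2 + 25)), and the second partials r_uu, r_uv, r_vv. Take dot products:
  L(u, v) = r_uu · N̂ = 0,
  M(u, v) = r_uv · N̂ = -5/sqrt(u^2 + 25),
  N(u, v) = r_vv · N̂ = 0.
Evaluating at (u, v) = (11/2, 4*pi/5):
  L = 0, M = -10*sqrt(221)/221, N = 0.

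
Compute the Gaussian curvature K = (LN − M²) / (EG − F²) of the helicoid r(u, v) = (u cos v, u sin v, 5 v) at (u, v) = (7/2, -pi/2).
K = -400/22201

Coefficients of the first fundamental form: E = 1, F = 0, G = u^2 + 25.
Coefficients of the second fundamental form: L = 0, M = -5/sqrt(u^2 + 25), N = 0.
Assemble K = (LN − M²)/(EG − F²) = -25/(u^2 + 25)^2. At (u, v) = (7/2, -pi/2): K = -400/22201.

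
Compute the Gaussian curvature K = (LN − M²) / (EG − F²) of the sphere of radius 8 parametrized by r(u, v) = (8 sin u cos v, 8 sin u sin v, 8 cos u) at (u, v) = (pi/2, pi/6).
K = 1/64

Coefficients of the first fundamental form: E = 64, F = 0, G = 64*sin(u)^2.
Coefficients of the second fundamental form: L = -8*sin(u)/Abs(sin(u)), M = 0, N = -8*sin(u)^3/Abs(sin(u)).
Assemble K = (LN − M²)/(EG − F²) = 1/64. At (u, v) = (pi/2, pi/6): K = 1/64.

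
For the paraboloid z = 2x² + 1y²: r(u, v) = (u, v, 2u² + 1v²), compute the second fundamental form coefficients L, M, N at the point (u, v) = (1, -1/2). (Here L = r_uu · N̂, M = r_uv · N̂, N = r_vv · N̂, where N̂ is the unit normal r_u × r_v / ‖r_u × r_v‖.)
L = 2*sqrt(2)/3;  M = 0;  N = sqrt(2)/3

Compute the unit normal N̂(u, v) = (-4*u/sqrt(16*u^2 + 4*v^2 + 1), -2*v/sqrt(16*u^2 + 4*v^2 + 1), 1/sqrt(16*u^2 + 4*v^2 + 1)), and the second partials r_uu, r_uv, r_vv. Take dot products:
  L(u, v) = r_uu · N̂ = 4/sqrt(16*u^2 + 4*v^2 + 1),
  M(u, v) = r_uv · N̂ = 0,
  N(u, v) = r_vv · N̂ = 2/sqrt(16*u^2 + 4*v^2 + 1).
Evaluating at (u, v) = (1, -1/2):
  L = 2*sqrt(2)/3, M = 0, N = sqrt(2)/3.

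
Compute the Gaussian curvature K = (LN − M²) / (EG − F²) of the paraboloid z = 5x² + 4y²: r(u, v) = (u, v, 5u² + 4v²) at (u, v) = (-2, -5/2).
K = 80/641601

Coefficients of the first fundamental form: E = 100*u^2 + 1, F = 80*u*v, G = 64*v^2 + 1.
Coefficients of the second fundamental form: L = 10/sqrt(100*u^2 + 64*v^2 + 1), M = 0, N = 8/sqrt(100*u^2 + 64*v^2 + 1).
Assemble K = (LN − M²)/(EG − F²) = 80/(10000*u^4 + 12800*u^2*v^2 + 200*u^2 + 4096*v^4 + 128*v^2 + 1). At (u, v) = (-2, -5/2): K = 80/641601.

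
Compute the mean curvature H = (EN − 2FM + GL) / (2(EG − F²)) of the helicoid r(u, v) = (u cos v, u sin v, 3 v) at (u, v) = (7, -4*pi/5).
H = 0

With E = 1, F = 0, G = u^2 + 9, L = 0, M = -3/sqrt(u^2 + 9), N = 0, assemble
  H = (EN − 2FM + GL) / (2(EG − F²)) = 0.
At (u, v) = (7, -4*pi/5): H = 0.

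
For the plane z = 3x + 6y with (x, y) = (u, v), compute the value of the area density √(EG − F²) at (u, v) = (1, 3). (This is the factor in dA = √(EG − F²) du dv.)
√(EG − F²)|_{(1, 3)} = sqrt(46)

E = 10, F = 18, G = 37, so EG − F² = 46. Taking the positive square root: √(EG − F²) = sqrt(46). At (u, v) = (1, 3): sqrt(46).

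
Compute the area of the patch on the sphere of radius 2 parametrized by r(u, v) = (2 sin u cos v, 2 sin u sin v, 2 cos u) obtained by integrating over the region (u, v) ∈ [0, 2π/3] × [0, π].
Area = 6*pi

Area = ∫∫ √(EG − F²) du dv with √(EG − F²) = 4*Abs(sin(u)). Integrating over [0, 2π/3] × [0, π] gives 6*pi.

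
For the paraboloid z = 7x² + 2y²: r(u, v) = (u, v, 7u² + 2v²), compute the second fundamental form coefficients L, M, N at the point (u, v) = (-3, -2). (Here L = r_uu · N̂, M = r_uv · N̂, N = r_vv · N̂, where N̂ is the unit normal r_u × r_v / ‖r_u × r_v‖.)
L = 14*sqrt(1829)/1829;  M = 0;  N = 4*sqrt(1829)/1829

Compute the unit normal N̂(u, v) = (-14*u/sqrt(196*u^2 + 16*v^2 + 1), -4*v/sqrt(196*u^2 + 16*v^2 + 1), 1/sqrt(196*u^2 + 16*v^2 + 1)), and the second partials r_uu, r_uv, r_vv. Take dot products:
  L(u, v) = r_uu · N̂ = 14/sqrt(196*u^2 + 16*v^2 + 1),
  M(u, v) = r_uv · N̂ = 0,
  N(u, v) = r_vv · N̂ = 4/sqrt(196*u^2 + 16*v^2 + 1).
Evaluating at (u, v) = (-3, -2):
  L = 14*sqrt(1829)/1829, M = 0, N = 4*sqrt(1829)/1829.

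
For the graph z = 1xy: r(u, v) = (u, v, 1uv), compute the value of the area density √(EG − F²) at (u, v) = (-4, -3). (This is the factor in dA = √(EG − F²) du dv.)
√(EG − F²)|_{(-4, -3)} = sqrt(26)

E = v^2 + 1, F = u*v, G = u^2 + 1, so EG − F² = u^2 + v^2 + 1. Taking the positive square root: √(EG − F²) = sqrt(u^2 + v^2 + 1). At (u, v) = (-4, -3): sqrt(26).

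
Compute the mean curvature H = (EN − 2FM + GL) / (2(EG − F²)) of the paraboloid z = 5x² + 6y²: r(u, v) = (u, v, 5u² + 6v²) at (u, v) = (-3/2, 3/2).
H = 271*sqrt(22)/5500

With E = 100*u^2 + 1, F = 120*u*v, G = 144*v^2 + 1, L = 10/sqrt(100*u^2 + 144*v^2 + 1), M = 0, N = 12/sqrt(100*u^2 + 144*v^2 + 1), assemble
  H = (EN − 2FM + GL) / (2(EG − F²)) = (600*u^2 + 720*v^2 + 11)/(100*u^2 + 144*v^2 + 1)^(3/2).
At (u, v) = (-3/2, 3/2): H = 271*sqrt(22)/5500.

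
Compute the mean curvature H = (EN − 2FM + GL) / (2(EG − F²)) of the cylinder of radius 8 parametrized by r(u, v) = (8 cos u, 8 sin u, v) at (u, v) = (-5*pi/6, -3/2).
H = -1/16

With E = 64, F = 0, G = 1, L = -8, M = 0, N = 0, assemble
  H = (EN − 2FM + GL) / (2(EG − F²)) = -1/16.
At (u, v) = (-5*pi/6, -3/2): H = -1/16.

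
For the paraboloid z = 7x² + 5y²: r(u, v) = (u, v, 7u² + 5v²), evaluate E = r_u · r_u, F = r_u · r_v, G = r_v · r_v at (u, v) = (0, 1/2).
E = 1;  F = 0;  G = 26

Partials: r_u = (1, 0, 14*u), r_v = (0, 1, 10*v). As functions of (u, v):
  E = r_u · r_u = 196*u^2 + 1,
  F = r_u · r_v = 140*u*v,
  G = r_v · r_v = 100*v^2 + 1.
Evaluating at (u, v) = (0, 1/2): E = 1, F = 0, G = 26.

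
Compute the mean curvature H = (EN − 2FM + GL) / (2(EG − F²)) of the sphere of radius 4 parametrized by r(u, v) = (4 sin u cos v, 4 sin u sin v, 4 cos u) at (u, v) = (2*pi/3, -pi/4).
H = -1/4

With E = 16, F = 0, G = 16*sin(u)^2, L = -4*sin(u)/Abs(sin(u)), M = 0, N = -4*sin(u)^3/Abs(sin(u)), assemble
  H = (EN − 2FM + GL) / (2(EG − F²)) = -sin(u)/(4*Abs(sin(u))).
At (u, v) = (2*pi/3, -pi/4): H = -1/4.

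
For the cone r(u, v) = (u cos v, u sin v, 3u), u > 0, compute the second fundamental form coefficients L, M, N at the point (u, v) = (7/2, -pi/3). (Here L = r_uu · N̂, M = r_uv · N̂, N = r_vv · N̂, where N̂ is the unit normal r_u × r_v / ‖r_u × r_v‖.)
L = 0;  M = 0;  N = 21*sqrt(10)/20

Compute the unit normal N̂(u, v) = (-3*sqrt(10)*u*cos(v)/(10*Abs(u)), -3*sqrt(10)*u*sin(v)/(10*Abs(u)), sqrt(10)*u/(10*Abs(u))), and the second partials r_uu, r_uv, r_vv. Take dot products:
  L(u, v) = r_uu · N̂ = 0,
  M(u, v) = r_uv · N̂ = 0,
  N(u, v) = r_vv · N̂ = 3*sqrt(10)*u^2/(10*Abs(u)).
Evaluating at (u, v) = (7/2, -pi/3):
  L = 0, M = 0, N = 21*sqrt(10)/20.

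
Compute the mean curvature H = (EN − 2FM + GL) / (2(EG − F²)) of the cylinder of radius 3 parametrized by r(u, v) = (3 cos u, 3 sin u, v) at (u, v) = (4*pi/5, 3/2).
H = -1/6

With E = 9, F = 0, G = 1, L = -3, M = 0, N = 0, assemble
  H = (EN − 2FM + GL) / (2(EG − F²)) = -1/6.
At (u, v) = (4*pi/5, 3/2): H = -1/6.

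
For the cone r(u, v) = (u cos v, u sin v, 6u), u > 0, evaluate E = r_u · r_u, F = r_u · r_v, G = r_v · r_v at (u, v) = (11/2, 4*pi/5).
E = 37;  F = 0;  G = 121/4

Partials: r_u = (cos(v), sin(v), 6), r_v = (-u*sin(v), u*cos(v), 0). As functions of (u, v):
  E = r_u · r_u = 37,
  F = r_u · r_v = 0,
  G = r_v · r_v = u^2.
Evaluating at (u, v) = (11/2, 4*pi/5): E = 37, F = 0, G = 121/4.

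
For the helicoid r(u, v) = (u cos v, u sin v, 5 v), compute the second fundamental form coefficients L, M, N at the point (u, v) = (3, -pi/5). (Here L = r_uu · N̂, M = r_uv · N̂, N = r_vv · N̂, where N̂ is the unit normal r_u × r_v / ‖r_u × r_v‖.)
L = 0;  M = -5*sqrt(34)/34;  N = 0

Compute the unit normal N̂(u, v) = (5*sin(v)/sqrt(u^2 + 25), -5*cos(v)/sqrt(u^2 + 25), u/sqrt(u^2 + 25)), and the second partials r_uu, r_uv, r_vv. Take dot products:
  L(u, v) = r_uu · N̂ = 0,
  M(u, v) = r_uv · N̂ = -5/sqrt(u^2 + 25),
  N(u, v) = r_vv · N̂ = 0.
Evaluating at (u, v) = (3, -pi/5):
  L = 0, M = -5*sqrt(34)/34, N = 0.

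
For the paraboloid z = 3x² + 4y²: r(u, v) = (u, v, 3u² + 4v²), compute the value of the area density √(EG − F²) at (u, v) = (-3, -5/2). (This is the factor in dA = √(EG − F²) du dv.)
√(EG − F²)|_{(-3, -5/2)} = 5*sqrt(29)

E = 36*u^2 + 1, F = 48*u*v, G = 64*v^2 + 1, so EG − F² = 36*u^2 + 64*v^2 + 1. Taking the positive square root: √(EG − F²) = sqrt(36*u^2 + 64*v^2 + 1). At (u, v) = (-3, -5/2): 5*sqrt(29).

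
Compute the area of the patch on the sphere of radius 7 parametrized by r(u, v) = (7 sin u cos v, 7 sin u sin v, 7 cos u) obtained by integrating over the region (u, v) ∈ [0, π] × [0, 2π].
Area = 196*pi

Area = ∫∫ √(EG − F²) du dv with √(EG − F²) = 49*Abs(sin(u)). Integrating over [0, π] × [0, 2π] gives 196*pi.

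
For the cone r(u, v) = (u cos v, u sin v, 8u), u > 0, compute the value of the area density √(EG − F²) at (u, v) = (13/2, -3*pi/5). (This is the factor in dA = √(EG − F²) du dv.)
√(EG − F²)|_{(13/2, -3*pi/5)} = 13*sqrt(65)/2

E = 65, F = 0, G = u^2, so EG − F² = 65*u^2. Taking the positive square root: √(EG − F²) = sqrt(65)*Abs(u). At (u, v) = (13/2, -3*pi/5): 13*sqrt(65)/2.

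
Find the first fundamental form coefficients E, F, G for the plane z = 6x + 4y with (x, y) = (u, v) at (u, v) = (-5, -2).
E = 37;  F = 24;  G = 17

Partials: r_u = (1, 0, 6), r_v = (0, 1, 4). As functions of (u, v):
  E = r_u · r_u = 37,
  F = r_u · r_v = 24,
  G = r_v · r_v = 17.
Evaluating at (u, v) = (-5, -2): E = 37, F = 24, G = 17.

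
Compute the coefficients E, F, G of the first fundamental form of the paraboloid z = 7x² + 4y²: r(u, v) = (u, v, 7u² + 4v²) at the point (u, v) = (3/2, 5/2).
E = 442;  F = 420;  G = 401

Partials: r_u = (1, 0, 14*u), r_v = (0, 1, 8*v). As functions of (u, v):
  E = r_u · r_u = 196*u^2 + 1,
  F = r_u · r_v = 112*u*v,
  G = r_v · r_v = 64*v^2 + 1.
Evaluating at (u, v) = (3/2, 5/2): E = 442, F = 420, G = 401.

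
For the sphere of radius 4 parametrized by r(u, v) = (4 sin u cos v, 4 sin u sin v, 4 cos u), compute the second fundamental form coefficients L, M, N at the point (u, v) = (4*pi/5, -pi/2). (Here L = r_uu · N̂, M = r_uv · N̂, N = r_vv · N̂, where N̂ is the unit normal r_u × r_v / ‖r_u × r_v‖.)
L = -4;  M = 0;  N = -5/2 + sqrt(5)/2

Compute the unit normal N̂(u, v) = (sin(u)^2*cos(v)/Abs(sin(u)), sin(u)^2*sin(v)/Abs(sin(u)), sin(2*u)/(2*Abs(sin(u)))), and the second partials r_uu, r_uv, r_vv. Take dot products:
  L(u, v) = r_uu · N̂ = -4*sin(u)/Abs(sin(u)),
  M(u, v) = r_uv · N̂ = 0,
  N(u, v) = r_vv · N̂ = -4*sin(u)^3/Abs(sin(u)).
Evaluating at (u, v) = (4*pi/5, -pi/2):
  L = -4, M = 0, N = -5/2 + sqrt(5)/2.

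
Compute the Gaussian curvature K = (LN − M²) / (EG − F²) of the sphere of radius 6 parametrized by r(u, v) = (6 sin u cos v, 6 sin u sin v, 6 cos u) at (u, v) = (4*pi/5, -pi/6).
K = 1/36

Coefficients of the first fundamental form: E = 36, F = 0, G = 36*sin(u)^2.
Coefficients of the second fundamental form: L = -6*sin(u)/Abs(sin(u)), M = 0, N = -6*sin(u)^3/Abs(sin(u)).
Assemble K = (LN − M²)/(EG − F²) = 1/36. At (u, v) = (4*pi/5, -pi/6): K = 1/36.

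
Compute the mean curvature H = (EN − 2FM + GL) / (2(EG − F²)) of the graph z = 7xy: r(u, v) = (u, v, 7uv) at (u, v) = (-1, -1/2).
H = -1372*sqrt(249)/62001

With E = 49*v^2 + 1, F = 49*u*v, G = 49*u^2 + 1, L = 0, M = 7/sqrt(49*u^2 + 49*v^2 + 1), N = 0, assemble
  H = (EN − 2FM + GL) / (2(EG − F²)) = -343*u*v/(49*u^2 + 49*v^2 + 1)^(3/2).
At (u, v) = (-1, -1/2): H = -1372*sqrt(249)/62001.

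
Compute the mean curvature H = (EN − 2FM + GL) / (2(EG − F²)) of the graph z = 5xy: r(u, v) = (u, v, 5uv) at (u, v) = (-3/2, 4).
H = 6000*sqrt(1829)/3345241

With E = 25*v^2 + 1, F = 25*u*v, G = 25*u^2 + 1, L = 0, M = 5/sqrt(25*u^2 + 25*v^2 + 1), N = 0, assemble
  H = (EN − 2FM + GL) / (2(EG − F²)) = -125*u*v/(25*u^2 + 25*v^2 + 1)^(3/2).
At (u, v) = (-3/2, 4): H = 6000*sqrt(1829)/3345241.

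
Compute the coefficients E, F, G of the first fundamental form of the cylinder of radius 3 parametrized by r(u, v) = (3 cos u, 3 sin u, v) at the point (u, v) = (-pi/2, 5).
E = 9;  F = 0;  G = 1

Partials: r_u = (-3*sin(u), 3*cos(u), 0), r_v = (0, 0, 1). As functions of (u, v):
  E = r_u · r_u = 9,
  F = r_u · r_v = 0,
  G = r_v · r_v = 1.
Evaluating at (u, v) = (-pi/2, 5): E = 9, F = 0, G = 1.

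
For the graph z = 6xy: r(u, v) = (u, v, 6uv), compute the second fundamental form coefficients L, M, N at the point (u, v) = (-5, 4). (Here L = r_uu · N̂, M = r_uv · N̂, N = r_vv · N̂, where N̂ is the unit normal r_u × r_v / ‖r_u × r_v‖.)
L = 0;  M = 6*sqrt(1477)/1477;  N = 0

Compute the unit normal N̂(u, v) = (-6*v/sqrt(36*u^2 + 36*v^2 + 1), -6*u/sqrt(36*u^2 + 36*v^2 + 1), 1/sqrt(36*u^2 + 36*v^2 + 1)), and the second partials r_uu, r_uv, r_vv. Take dot products:
  L(u, v) = r_uu · N̂ = 0,
  M(u, v) = r_uv · N̂ = 6/sqrt(36*u^2 + 36*v^2 + 1),
  N(u, v) = r_vv · N̂ = 0.
Evaluating at (u, v) = (-5, 4):
  L = 0, M = 6*sqrt(1477)/1477, N = 0.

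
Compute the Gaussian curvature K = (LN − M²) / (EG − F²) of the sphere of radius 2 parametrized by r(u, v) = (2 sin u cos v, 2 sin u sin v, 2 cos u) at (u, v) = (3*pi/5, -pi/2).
K = 1/4

Coefficients of the first fundamental form: E = 4, F = 0, G = 4*sin(u)^2.
Coefficients of the second fundamental form: L = -2*sin(u)/Abs(sin(u)), M = 0, N = -2*sin(u)^3/Abs(sin(u)).
Assemble K = (LN − M²)/(EG − F²) = 1/4. At (u, v) = (3*pi/5, -pi/2): K = 1/4.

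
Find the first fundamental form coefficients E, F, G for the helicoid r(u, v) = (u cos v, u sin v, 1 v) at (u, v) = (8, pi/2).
E = 1;  F = 0;  G = 65

Partials: r_u = (cos(v), sin(v), 0), r_v = (-u*sin(v), u*cos(v), 1). As functions of (u, v):
  E = r_u · r_u = 1,
  F = r_u · r_v = 0,
  G = r_v · r_v = u^2 + 1.
Evaluating at (u, v) = (8, pi/2): E = 1, F = 0, G = 65.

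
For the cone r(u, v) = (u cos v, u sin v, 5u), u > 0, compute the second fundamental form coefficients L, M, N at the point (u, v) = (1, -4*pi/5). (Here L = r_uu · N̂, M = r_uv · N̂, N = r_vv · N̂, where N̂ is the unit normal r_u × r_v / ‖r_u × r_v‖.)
L = 0;  M = 0;  N = 5*sqrt(26)/26

Compute the unit normal N̂(u, v) = (-5*sqrt(26)*u*cos(v)/(26*Abs(u)), -5*sqrt(26)*u*sin(v)/(26*Abs(u)), sqrt(26)*u/(26*Abs(u))), and the second partials r_uu, r_uv, r_vv. Take dot products:
  L(u, v) = r_uu · N̂ = 0,
  M(u, v) = r_uv · N̂ = 0,
  N(u, v) = r_vv · N̂ = 5*sqrt(26)*u^2/(26*Abs(u)).
Evaluating at (u, v) = (1, -4*pi/5):
  L = 0, M = 0, N = 5*sqrt(26)/26.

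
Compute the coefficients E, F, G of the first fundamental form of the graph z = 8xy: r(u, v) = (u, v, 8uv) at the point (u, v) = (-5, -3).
E = 577;  F = 960;  G = 1601

Partials: r_u = (1, 0, 8*v), r_v = (0, 1, 8*u). As functions of (u, v):
  E = r_u · r_u = 64*v^2 + 1,
  F = r_u · r_v = 64*u*v,
  G = r_v · r_v = 64*u^2 + 1.
Evaluating at (u, v) = (-5, -3): E = 577, F = 960, G = 1601.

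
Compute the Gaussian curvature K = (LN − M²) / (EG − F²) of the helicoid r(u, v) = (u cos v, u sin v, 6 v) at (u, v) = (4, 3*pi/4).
K = -9/676

Coefficients of the first fundamental form: E = 1, F = 0, G = u^2 + 36.
Coefficients of the second fundamental form: L = 0, M = -6/sqrt(u^2 + 36), N = 0.
Assemble K = (LN − M²)/(EG − F²) = -36/(u^2 + 36)^2. At (u, v) = (4, 3*pi/4): K = -9/676.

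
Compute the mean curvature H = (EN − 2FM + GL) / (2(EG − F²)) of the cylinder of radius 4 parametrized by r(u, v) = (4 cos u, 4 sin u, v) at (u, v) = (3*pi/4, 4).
H = -1/8

With E = 16, F = 0, G = 1, L = -4, M = 0, N = 0, assemble
  H = (EN − 2FM + GL) / (2(EG − F²)) = -1/8.
At (u, v) = (3*pi/4, 4): H = -1/8.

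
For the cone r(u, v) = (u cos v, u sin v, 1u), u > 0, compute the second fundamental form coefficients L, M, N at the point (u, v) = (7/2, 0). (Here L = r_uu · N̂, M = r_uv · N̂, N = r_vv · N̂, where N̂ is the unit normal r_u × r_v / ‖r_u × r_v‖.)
L = 0;  M = 0;  N = 7*sqrt(2)/4

Compute the unit normal N̂(u, v) = (-sqrt(2)*u*cos(v)/(2*Abs(u)), -sqrt(2)*u*sin(v)/(2*Abs(u)), sqrt(2)*u/(2*Abs(u))), and the second partials r_uu, r_uv, r_vv. Take dot products:
  L(u, v) = r_uu · N̂ = 0,
  M(u, v) = r_uv · N̂ = 0,
  N(u, v) = r_vv · N̂ = sqrt(2)*u^2/(2*Abs(u)).
Evaluating at (u, v) = (7/2, 0):
  L = 0, M = 0, N = 7*sqrt(2)/4.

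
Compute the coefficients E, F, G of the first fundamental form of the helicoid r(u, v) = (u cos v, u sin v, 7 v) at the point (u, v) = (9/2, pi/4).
E = 1;  F = 0;  G = 277/4

Partials: r_u = (cos(v), sin(v), 0), r_v = (-u*sin(v), u*cos(v), 7). As functions of (u, v):
  E = r_u · r_u = 1,
  F = r_u · r_v = 0,
  G = r_v · r_v = u^2 + 49.
Evaluating at (u, v) = (9/2, pi/4): E = 1, F = 0, G = 277/4.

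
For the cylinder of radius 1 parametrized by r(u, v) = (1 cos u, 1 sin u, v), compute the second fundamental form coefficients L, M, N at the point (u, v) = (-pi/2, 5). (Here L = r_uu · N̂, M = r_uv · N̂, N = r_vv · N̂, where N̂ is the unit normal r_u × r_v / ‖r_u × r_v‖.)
L = -1;  M = 0;  N = 0

Compute the unit normal N̂(u, v) = (cos(u), sin(u), 0), and the second partials r_uu, r_uv, r_vv. Take dot products:
  L(u, v) = r_uu · N̂ = -1,
  M(u, v) = r_uv · N̂ = 0,
  N(u, v) = r_vv · N̂ = 0.
Evaluating at (u, v) = (-pi/2, 5):
  L = -1, M = 0, N = 0.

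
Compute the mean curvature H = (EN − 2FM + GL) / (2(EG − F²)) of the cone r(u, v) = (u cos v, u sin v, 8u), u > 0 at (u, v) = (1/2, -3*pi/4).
H = 8*sqrt(65)/65

With E = 65, F = 0, G = u^2, L = 0, M = 0, N = 8*sqrt(65)*u^2/(65*Abs(u)), assemble
  H = (EN − 2FM + GL) / (2(EG − F²)) = 4*sqrt(65)/(65*Abs(u)).
At (u, v) = (1/2, -3*pi/4): H = 8*sqrt(65)/65.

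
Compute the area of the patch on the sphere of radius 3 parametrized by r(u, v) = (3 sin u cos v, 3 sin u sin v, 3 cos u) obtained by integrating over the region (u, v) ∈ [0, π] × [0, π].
Area = 18*pi

Area = ∫∫ √(EG − F²) du dv with √(EG − F²) = 9*Abs(sin(u)). Integrating over [0, π] × [0, π] gives 18*pi.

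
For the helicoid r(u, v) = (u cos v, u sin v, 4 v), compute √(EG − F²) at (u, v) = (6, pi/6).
√(EG − F²)|_{(6, pi/6)} = 2*sqrt(13)

E = 1, F = 0, G = u^2 + 16; EG − F² = u^2 + 16; √(EG − F²) = sqrt(u^2 + 16). At the given point: 2*sqrt(13).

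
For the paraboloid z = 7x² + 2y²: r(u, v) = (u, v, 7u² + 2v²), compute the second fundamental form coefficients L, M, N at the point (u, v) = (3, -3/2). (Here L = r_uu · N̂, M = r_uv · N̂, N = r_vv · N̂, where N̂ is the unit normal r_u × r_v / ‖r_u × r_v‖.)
L = 14*sqrt(1801)/1801;  M = 0;  N = 4*sqrt(1801)/1801

Compute the unit normal N̂(u, v) = (-14*u/sqrt(196*u^2 + 16*v^2 + 1), -4*v/sqrt(196*u^2 + 16*v^2 + 1), 1/sqrt(196*u^2 + 16*v^2 + 1)), and the second partials r_uu, r_uv, r_vv. Take dot products:
  L(u, v) = r_uu · N̂ = 14/sqrt(196*u^2 + 16*v^2 + 1),
  M(u, v) = r_uv · N̂ = 0,
  N(u, v) = r_vv · N̂ = 4/sqrt(196*u^2 + 16*v^2 + 1).
Evaluating at (u, v) = (3, -3/2):
  L = 14*sqrt(1801)/1801, M = 0, N = 4*sqrt(1801)/1801.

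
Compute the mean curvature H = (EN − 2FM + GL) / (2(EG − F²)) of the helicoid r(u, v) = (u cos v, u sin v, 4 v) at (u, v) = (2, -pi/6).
H = 0

With E = 1, F = 0, G = u^2 + 16, L = 0, M = -4/sqrt(u^2 + 16), N = 0, assemble
  H = (EN − 2FM + GL) / (2(EG − F²)) = 0.
At (u, v) = (2, -pi/6): H = 0.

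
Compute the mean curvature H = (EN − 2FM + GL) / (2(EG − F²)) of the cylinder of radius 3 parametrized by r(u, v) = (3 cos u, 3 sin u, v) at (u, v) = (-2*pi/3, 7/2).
H = -1/6

With E = 9, F = 0, G = 1, L = -3, M = 0, N = 0, assemble
  H = (EN − 2FM + GL) / (2(EG − F²)) = -1/6.
At (u, v) = (-2*pi/3, 7/2): H = -1/6.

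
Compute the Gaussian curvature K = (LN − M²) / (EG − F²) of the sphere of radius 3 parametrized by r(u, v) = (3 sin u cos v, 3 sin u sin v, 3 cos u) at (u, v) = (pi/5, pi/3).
K = 1/9

Coefficients of the first fundamental form: E = 9, F = 0, G = 9*sin(u)^2.
Coefficients of the second fundamental form: L = -3*sin(u)/Abs(sin(u)), M = 0, N = -3*sin(u)^3/Abs(sin(u)).
Assemble K = (LN − M²)/(EG − F²) = 1/9. At (u, v) = (pi/5, pi/3): K = 1/9.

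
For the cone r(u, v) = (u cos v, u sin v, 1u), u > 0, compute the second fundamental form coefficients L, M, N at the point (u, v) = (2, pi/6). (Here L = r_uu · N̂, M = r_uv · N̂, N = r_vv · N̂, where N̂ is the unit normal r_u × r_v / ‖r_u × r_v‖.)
L = 0;  M = 0;  N = sqrt(2)

Compute the unit normal N̂(u, v) = (-sqrt(2)*u*cos(v)/(2*Abs(u)), -sqrt(2)*u*sin(v)/(2*Abs(u)), sqrt(2)*u/(2*Abs(u))), and the second partials r_uu, r_uv, r_vv. Take dot products:
  L(u, v) = r_uu · N̂ = 0,
  M(u, v) = r_uv · N̂ = 0,
  N(u, v) = r_vv · N̂ = sqrt(2)*u^2/(2*Abs(u)).
Evaluating at (u, v) = (2, pi/6):
  L = 0, M = 0, N = sqrt(2).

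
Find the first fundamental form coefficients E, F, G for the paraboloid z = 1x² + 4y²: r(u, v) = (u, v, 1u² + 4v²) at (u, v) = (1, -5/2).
E = 5;  F = -40;  G = 401

Partials: r_u = (1, 0, 2*u), r_v = (0, 1, 8*v). As functions of (u, v):
  E = r_u · r_u = 4*u^2 + 1,
  F = r_u · r_v = 16*u*v,
  G = r_v · r_v = 64*v^2 + 1.
Evaluating at (u, v) = (1, -5/2): E = 5, F = -40, G = 401.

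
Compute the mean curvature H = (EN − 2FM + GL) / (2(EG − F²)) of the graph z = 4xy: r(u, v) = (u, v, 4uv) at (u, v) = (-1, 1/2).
H = 32*sqrt(21)/441

With E = 16*v^2 + 1, F = 16*u*v, G = 16*u^2 + 1, L = 0, M = 4/sqrt(16*u^2 + 16*v^2 + 1), N = 0, assemble
  H = (EN − 2FM + GL) / (2(EG − F²)) = -64*u*v/(16*u^2 + 16*v^2 + 1)^(3/2).
At (u, v) = (-1, 1/2): H = 32*sqrt(21)/441.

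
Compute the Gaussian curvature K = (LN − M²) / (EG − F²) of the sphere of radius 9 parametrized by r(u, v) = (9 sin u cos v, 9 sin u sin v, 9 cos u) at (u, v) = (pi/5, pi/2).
K = 1/81

Coefficients of the first fundamental form: E = 81, F = 0, G = 81*sin(u)^2.
Coefficients of the second fundamental form: L = -9*sin(u)/Abs(sin(u)), M = 0, N = -9*sin(u)^3/Abs(sin(u)).
Assemble K = (LN − M²)/(EG − F²) = 1/81. At (u, v) = (pi/5, pi/2): K = 1/81.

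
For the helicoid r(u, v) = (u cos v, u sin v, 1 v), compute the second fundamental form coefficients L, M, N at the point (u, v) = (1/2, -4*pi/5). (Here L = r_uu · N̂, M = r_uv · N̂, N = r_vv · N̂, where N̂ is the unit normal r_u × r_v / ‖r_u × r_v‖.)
L = 0;  M = -2*sqrt(5)/5;  N = 0

Compute the unit normal N̂(u, v) = (sin(v)/sqrt(u^2 + 1), -cos(v)/sqrt(u^2 + 1), u/sqrt(u^2 + 1)), and the second partials r_uu, r_uv, r_vv. Take dot products:
  L(u, v) = r_uu · N̂ = 0,
  M(u, v) = r_uv · N̂ = -1/sqrt(u^2 + 1),
  N(u, v) = r_vv · N̂ = 0.
Evaluating at (u, v) = (1/2, -4*pi/5):
  L = 0, M = -2*sqrt(5)/5, N = 0.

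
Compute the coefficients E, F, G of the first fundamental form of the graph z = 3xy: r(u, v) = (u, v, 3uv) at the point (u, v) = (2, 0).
E = 1;  F = 0;  G = 37

Partials: r_u = (1, 0, 3*v), r_v = (0, 1, 3*u). As functions of (u, v):
  E = r_u · r_u = 9*v^2 + 1,
  F = r_u · r_v = 9*u*v,
  G = r_v · r_v = 9*u^2 + 1.
Evaluating at (u, v) = (2, 0): E = 1, F = 0, G = 37.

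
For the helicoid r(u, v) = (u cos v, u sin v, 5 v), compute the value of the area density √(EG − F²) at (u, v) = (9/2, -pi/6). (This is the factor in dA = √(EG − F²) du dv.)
√(EG − F²)|_{(9/2, -pi/6)} = sqrt(181)/2

E = 1, F = 0, G = u^2 + 25, so EG − F² = u^2 + 25. Taking the positive square root: √(EG − F²) = sqrt(u^2 + 25). At (u, v) = (9/2, -pi/6): sqrt(181)/2.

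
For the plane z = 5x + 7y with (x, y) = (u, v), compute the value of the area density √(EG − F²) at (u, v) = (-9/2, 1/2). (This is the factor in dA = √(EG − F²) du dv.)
√(EG − F²)|_{(-9/2, 1/2)} = 5*sqrt(3)

E = 26, F = 35, G = 50, so EG − F² = 75. Taking the positive square root: √(EG − F²) = 5*sqrt(3). At (u, v) = (-9/2, 1/2): 5*sqrt(3).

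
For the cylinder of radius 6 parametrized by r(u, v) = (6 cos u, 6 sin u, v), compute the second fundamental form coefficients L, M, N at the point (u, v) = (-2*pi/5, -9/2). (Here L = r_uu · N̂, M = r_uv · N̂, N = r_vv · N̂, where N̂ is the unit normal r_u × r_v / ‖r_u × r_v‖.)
L = -6;  M = 0;  N = 0

Compute the unit normal N̂(u, v) = (cos(u), sin(u), 0), and the second partials r_uu, r_uv, r_vv. Take dot products:
  L(u, v) = r_uu · N̂ = -6,
  M(u, v) = r_uv · N̂ = 0,
  N(u, v) = r_vv · N̂ = 0.
Evaluating at (u, v) = (-2*pi/5, -9/2):
  L = -6, M = 0, N = 0.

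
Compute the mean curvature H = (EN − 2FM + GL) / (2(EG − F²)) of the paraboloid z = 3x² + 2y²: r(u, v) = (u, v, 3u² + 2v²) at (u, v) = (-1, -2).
H = 269*sqrt(101)/10201

With E = 36*u^2 + 1, F = 24*u*v, G = 16*v^2 + 1, L = 6/sqrt(36*u^2 + 16*v^2 + 1), M = 0, N = 4/sqrt(36*u^2 + 16*v^2 + 1), assemble
  H = (EN − 2FM + GL) / (2(EG − F²)) = (72*u^2 + 48*v^2 + 5)/(36*u^2 + 16*v^2 + 1)^(3/2).
At (u, v) = (-1, -2): H = 269*sqrt(101)/10201.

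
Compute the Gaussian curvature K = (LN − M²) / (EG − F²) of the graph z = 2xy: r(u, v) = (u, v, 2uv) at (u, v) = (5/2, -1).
K = -1/225

Coefficients of the first fundamental form: E = 4*v^2 + 1, F = 4*u*v, G = 4*u^2 + 1.
Coefficients of the second fundamental form: L = 0, M = 2/sqrt(4*u^2 + 4*v^2 + 1), N = 0.
Assemble K = (LN − M²)/(EG − F²) = -4/(16*u^4 + 32*u^2*v^2 + 8*u^2 + 16*v^4 + 8*v^2 + 1). At (u, v) = (5/2, -1): K = -1/225.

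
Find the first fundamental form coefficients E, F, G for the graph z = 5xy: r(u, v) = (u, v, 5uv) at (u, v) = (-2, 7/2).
E = 1229/4;  F = -175;  G = 101

Partials: r_u = (1, 0, 5*v), r_v = (0, 1, 5*u). As functions of (u, v):
  E = r_u · r_u = 25*v^2 + 1,
  F = r_u · r_v = 25*u*v,
  G = r_v · r_v = 25*u^2 + 1.
Evaluating at (u, v) = (-2, 7/2): E = 1229/4, F = -175, G = 101.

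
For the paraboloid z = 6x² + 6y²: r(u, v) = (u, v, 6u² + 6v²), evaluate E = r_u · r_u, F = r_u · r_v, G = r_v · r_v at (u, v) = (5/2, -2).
E = 901;  F = -720;  G = 577

Partials: r_u = (1, 0, 12*u), r_v = (0, 1, 12*v). As functions of (u, v):
  E = r_u · r_u = 144*u^2 + 1,
  F = r_u · r_v = 144*u*v,
  G = r_v · r_v = 144*v^2 + 1.
Evaluating at (u, v) = (5/2, -2): E = 901, F = -720, G = 577.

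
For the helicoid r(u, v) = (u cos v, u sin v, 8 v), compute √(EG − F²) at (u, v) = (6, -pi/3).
√(EG − F²)|_{(6, -pi/3)} = 10

E = 1, F = 0, G = u^2 + 64; EG − F² = u^2 + 64; √(EG − F²) = sqrt(u^2 + 64). At the given point: 10.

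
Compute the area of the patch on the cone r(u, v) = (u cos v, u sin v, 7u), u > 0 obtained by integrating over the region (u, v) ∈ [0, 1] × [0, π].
Area = 5*sqrt(2)*pi/2

Area = ∫∫ √(EG − F²) du dv with √(EG − F²) = 5*sqrt(2)*Abs(u). Integrating over [0, 1] × [0, π] gives 5*sqrt(2)*pi/2.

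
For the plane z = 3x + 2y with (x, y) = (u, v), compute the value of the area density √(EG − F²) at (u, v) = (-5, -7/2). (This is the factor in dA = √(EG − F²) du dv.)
√(EG − F²)|_{(-5, -7/2)} = sqrt(14)

E = 10, F = 6, G = 5, so EG − F² = 14. Taking the positive square root: √(EG − F²) = sqrt(14). At (u, v) = (-5, -7/2): sqrt(14).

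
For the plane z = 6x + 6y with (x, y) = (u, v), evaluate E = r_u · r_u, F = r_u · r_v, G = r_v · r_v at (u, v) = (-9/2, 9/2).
E = 37;  F = 36;  G = 37

Partials: r_u = (1, 0, 6), r_v = (0, 1, 6). As functions of (u, v):
  E = r_u · r_u = 37,
  F = r_u · r_v = 36,
  G = r_v · r_v = 37.
Evaluating at (u, v) = (-9/2, 9/2): E = 37, F = 36, G = 37.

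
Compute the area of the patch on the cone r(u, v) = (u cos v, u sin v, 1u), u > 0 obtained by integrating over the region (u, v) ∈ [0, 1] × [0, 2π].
Area = sqrt(2)*pi

Area = ∫∫ √(EG − F²) du dv with √(EG − F²) = sqrt(2)*Abs(u). Integrating over [0, 1] × [0, 2π] gives sqrt(2)*pi.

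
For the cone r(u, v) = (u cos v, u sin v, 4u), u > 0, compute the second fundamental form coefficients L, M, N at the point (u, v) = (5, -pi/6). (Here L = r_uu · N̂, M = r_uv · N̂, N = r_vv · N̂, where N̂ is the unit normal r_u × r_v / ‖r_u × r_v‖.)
L = 0;  M = 0;  N = 20*sqrt(17)/17

Compute the unit normal N̂(u, v) = (-4*sqrt(17)*u*cos(v)/(17*Abs(u)), -4*sqrt(17)*u*sin(v)/(17*Abs(u)), sqrt(17)*u/(17*Abs(u))), and the second partials r_uu, r_uv, r_vv. Take dot products:
  L(u, v) = r_uu · N̂ = 0,
  M(u, v) = r_uv · N̂ = 0,
  N(u, v) = r_vv · N̂ = 4*sqrt(17)*u^2/(17*Abs(u)).
Evaluating at (u, v) = (5, -pi/6):
  L = 0, M = 0, N = 20*sqrt(17)/17.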